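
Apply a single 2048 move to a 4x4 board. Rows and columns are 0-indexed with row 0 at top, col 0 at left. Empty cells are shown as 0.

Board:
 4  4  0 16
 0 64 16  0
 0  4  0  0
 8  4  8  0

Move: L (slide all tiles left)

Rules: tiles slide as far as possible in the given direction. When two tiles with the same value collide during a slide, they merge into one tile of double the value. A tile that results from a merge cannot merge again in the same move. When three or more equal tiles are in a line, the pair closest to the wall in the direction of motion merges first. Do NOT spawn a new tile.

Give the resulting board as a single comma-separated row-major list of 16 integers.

Slide left:
row 0: [4, 4, 0, 16] -> [8, 16, 0, 0]
row 1: [0, 64, 16, 0] -> [64, 16, 0, 0]
row 2: [0, 4, 0, 0] -> [4, 0, 0, 0]
row 3: [8, 4, 8, 0] -> [8, 4, 8, 0]

Answer: 8, 16, 0, 0, 64, 16, 0, 0, 4, 0, 0, 0, 8, 4, 8, 0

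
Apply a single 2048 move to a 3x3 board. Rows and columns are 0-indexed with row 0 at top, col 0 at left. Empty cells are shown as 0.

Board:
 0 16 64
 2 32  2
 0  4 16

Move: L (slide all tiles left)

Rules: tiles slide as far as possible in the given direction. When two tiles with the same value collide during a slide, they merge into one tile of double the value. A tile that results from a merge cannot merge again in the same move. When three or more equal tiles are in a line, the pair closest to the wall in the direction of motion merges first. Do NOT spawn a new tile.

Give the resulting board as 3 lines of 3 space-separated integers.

Answer: 16 64  0
 2 32  2
 4 16  0

Derivation:
Slide left:
row 0: [0, 16, 64] -> [16, 64, 0]
row 1: [2, 32, 2] -> [2, 32, 2]
row 2: [0, 4, 16] -> [4, 16, 0]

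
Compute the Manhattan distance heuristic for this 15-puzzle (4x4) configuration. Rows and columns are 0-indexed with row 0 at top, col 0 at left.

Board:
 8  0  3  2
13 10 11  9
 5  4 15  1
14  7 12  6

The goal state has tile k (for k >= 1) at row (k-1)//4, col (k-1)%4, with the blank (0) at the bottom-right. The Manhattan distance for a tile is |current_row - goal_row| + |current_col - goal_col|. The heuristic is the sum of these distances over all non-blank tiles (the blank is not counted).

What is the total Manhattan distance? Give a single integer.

Answer: 35

Derivation:
Tile 8: at (0,0), goal (1,3), distance |0-1|+|0-3| = 4
Tile 3: at (0,2), goal (0,2), distance |0-0|+|2-2| = 0
Tile 2: at (0,3), goal (0,1), distance |0-0|+|3-1| = 2
Tile 13: at (1,0), goal (3,0), distance |1-3|+|0-0| = 2
Tile 10: at (1,1), goal (2,1), distance |1-2|+|1-1| = 1
Tile 11: at (1,2), goal (2,2), distance |1-2|+|2-2| = 1
Tile 9: at (1,3), goal (2,0), distance |1-2|+|3-0| = 4
Tile 5: at (2,0), goal (1,0), distance |2-1|+|0-0| = 1
Tile 4: at (2,1), goal (0,3), distance |2-0|+|1-3| = 4
Tile 15: at (2,2), goal (3,2), distance |2-3|+|2-2| = 1
Tile 1: at (2,3), goal (0,0), distance |2-0|+|3-0| = 5
Tile 14: at (3,0), goal (3,1), distance |3-3|+|0-1| = 1
Tile 7: at (3,1), goal (1,2), distance |3-1|+|1-2| = 3
Tile 12: at (3,2), goal (2,3), distance |3-2|+|2-3| = 2
Tile 6: at (3,3), goal (1,1), distance |3-1|+|3-1| = 4
Sum: 4 + 0 + 2 + 2 + 1 + 1 + 4 + 1 + 4 + 1 + 5 + 1 + 3 + 2 + 4 = 35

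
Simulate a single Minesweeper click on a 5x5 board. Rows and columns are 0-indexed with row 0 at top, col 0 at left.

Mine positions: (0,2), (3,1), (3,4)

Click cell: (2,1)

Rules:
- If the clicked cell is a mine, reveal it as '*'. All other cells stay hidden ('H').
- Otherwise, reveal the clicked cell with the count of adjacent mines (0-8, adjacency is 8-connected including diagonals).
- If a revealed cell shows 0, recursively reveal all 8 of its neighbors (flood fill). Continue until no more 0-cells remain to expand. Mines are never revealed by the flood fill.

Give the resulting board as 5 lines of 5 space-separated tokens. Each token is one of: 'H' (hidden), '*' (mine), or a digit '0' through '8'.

H H H H H
H H H H H
H 1 H H H
H H H H H
H H H H H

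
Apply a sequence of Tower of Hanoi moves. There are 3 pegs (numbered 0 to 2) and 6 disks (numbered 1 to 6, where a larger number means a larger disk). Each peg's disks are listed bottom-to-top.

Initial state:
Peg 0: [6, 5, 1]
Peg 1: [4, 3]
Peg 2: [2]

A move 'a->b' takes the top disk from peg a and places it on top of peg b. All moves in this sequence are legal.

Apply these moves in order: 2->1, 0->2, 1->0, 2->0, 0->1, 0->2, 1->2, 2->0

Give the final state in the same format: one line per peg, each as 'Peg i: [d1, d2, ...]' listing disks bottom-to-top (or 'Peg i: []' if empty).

Answer: Peg 0: [6, 5, 1]
Peg 1: [4, 3]
Peg 2: [2]

Derivation:
After move 1 (2->1):
Peg 0: [6, 5, 1]
Peg 1: [4, 3, 2]
Peg 2: []

After move 2 (0->2):
Peg 0: [6, 5]
Peg 1: [4, 3, 2]
Peg 2: [1]

After move 3 (1->0):
Peg 0: [6, 5, 2]
Peg 1: [4, 3]
Peg 2: [1]

After move 4 (2->0):
Peg 0: [6, 5, 2, 1]
Peg 1: [4, 3]
Peg 2: []

After move 5 (0->1):
Peg 0: [6, 5, 2]
Peg 1: [4, 3, 1]
Peg 2: []

After move 6 (0->2):
Peg 0: [6, 5]
Peg 1: [4, 3, 1]
Peg 2: [2]

After move 7 (1->2):
Peg 0: [6, 5]
Peg 1: [4, 3]
Peg 2: [2, 1]

After move 8 (2->0):
Peg 0: [6, 5, 1]
Peg 1: [4, 3]
Peg 2: [2]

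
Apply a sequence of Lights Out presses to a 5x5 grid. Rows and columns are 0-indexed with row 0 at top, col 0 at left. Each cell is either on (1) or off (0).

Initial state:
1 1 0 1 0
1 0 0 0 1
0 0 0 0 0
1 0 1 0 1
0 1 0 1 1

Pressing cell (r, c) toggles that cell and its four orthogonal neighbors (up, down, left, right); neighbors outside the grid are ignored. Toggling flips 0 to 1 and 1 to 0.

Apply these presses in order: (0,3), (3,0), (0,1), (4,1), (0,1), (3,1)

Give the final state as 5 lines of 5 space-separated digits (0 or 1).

After press 1 at (0,3):
1 1 1 0 1
1 0 0 1 1
0 0 0 0 0
1 0 1 0 1
0 1 0 1 1

After press 2 at (3,0):
1 1 1 0 1
1 0 0 1 1
1 0 0 0 0
0 1 1 0 1
1 1 0 1 1

After press 3 at (0,1):
0 0 0 0 1
1 1 0 1 1
1 0 0 0 0
0 1 1 0 1
1 1 0 1 1

After press 4 at (4,1):
0 0 0 0 1
1 1 0 1 1
1 0 0 0 0
0 0 1 0 1
0 0 1 1 1

After press 5 at (0,1):
1 1 1 0 1
1 0 0 1 1
1 0 0 0 0
0 0 1 0 1
0 0 1 1 1

After press 6 at (3,1):
1 1 1 0 1
1 0 0 1 1
1 1 0 0 0
1 1 0 0 1
0 1 1 1 1

Answer: 1 1 1 0 1
1 0 0 1 1
1 1 0 0 0
1 1 0 0 1
0 1 1 1 1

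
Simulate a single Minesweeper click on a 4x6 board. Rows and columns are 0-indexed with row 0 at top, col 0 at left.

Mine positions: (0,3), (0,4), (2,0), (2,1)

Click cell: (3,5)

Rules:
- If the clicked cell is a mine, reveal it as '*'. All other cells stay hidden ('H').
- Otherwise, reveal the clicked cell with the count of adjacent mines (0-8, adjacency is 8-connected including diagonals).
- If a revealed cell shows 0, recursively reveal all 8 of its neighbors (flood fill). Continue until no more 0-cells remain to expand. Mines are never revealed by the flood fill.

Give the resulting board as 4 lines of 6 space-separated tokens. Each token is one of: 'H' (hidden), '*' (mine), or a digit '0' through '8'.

H H H H H H
H H 2 2 2 1
H H 1 0 0 0
H H 1 0 0 0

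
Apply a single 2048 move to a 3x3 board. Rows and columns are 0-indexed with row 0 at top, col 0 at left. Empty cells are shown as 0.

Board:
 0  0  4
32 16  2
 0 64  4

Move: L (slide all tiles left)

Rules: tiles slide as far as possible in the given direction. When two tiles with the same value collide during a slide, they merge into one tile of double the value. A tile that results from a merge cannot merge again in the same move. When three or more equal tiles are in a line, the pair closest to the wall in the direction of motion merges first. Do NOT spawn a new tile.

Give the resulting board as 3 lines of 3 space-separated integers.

Answer:  4  0  0
32 16  2
64  4  0

Derivation:
Slide left:
row 0: [0, 0, 4] -> [4, 0, 0]
row 1: [32, 16, 2] -> [32, 16, 2]
row 2: [0, 64, 4] -> [64, 4, 0]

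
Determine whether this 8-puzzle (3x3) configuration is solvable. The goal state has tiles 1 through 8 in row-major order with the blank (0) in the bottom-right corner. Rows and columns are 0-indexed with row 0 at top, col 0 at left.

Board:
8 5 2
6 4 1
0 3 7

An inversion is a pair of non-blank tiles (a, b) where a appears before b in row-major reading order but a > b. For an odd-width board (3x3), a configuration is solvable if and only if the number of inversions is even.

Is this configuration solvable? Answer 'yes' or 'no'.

Inversions (pairs i<j in row-major order where tile[i] > tile[j] > 0): 17
17 is odd, so the puzzle is not solvable.

Answer: no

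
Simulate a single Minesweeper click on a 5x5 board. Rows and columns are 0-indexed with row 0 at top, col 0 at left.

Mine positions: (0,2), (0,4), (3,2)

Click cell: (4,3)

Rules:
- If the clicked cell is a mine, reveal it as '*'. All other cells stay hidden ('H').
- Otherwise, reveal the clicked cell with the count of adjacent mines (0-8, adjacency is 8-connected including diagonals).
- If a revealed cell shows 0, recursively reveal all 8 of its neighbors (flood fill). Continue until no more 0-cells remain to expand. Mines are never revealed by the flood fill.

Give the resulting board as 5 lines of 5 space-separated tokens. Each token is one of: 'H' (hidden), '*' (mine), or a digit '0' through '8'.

H H H H H
H H H H H
H H H H H
H H H H H
H H H 1 H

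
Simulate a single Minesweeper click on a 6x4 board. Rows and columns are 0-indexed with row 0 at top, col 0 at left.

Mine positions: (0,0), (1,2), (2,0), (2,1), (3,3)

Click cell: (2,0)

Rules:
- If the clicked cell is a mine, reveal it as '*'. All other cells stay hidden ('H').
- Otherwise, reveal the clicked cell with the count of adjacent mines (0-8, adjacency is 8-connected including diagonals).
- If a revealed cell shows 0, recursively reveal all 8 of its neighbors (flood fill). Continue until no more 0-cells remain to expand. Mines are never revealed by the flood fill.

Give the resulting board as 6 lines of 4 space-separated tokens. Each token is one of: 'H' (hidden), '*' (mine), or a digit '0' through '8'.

H H H H
H H H H
* H H H
H H H H
H H H H
H H H H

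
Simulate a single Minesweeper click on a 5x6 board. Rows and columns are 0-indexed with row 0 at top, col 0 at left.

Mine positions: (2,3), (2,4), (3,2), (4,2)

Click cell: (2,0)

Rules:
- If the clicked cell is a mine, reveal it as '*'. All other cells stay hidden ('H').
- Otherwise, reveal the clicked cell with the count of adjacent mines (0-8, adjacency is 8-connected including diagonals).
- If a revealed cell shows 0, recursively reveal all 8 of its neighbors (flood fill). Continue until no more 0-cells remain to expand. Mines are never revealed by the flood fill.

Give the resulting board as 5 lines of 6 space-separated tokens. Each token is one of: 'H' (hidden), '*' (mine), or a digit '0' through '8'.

0 0 0 0 0 0
0 0 1 2 2 1
0 1 2 H H H
0 2 H H H H
0 2 H H H H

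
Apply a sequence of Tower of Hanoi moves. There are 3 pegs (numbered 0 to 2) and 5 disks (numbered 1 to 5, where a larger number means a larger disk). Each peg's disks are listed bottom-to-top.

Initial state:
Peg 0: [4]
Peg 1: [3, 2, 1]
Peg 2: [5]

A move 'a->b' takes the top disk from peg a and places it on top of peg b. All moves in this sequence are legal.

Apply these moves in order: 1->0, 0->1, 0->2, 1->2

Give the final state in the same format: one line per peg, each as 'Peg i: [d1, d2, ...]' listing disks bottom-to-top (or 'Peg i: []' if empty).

After move 1 (1->0):
Peg 0: [4, 1]
Peg 1: [3, 2]
Peg 2: [5]

After move 2 (0->1):
Peg 0: [4]
Peg 1: [3, 2, 1]
Peg 2: [5]

After move 3 (0->2):
Peg 0: []
Peg 1: [3, 2, 1]
Peg 2: [5, 4]

After move 4 (1->2):
Peg 0: []
Peg 1: [3, 2]
Peg 2: [5, 4, 1]

Answer: Peg 0: []
Peg 1: [3, 2]
Peg 2: [5, 4, 1]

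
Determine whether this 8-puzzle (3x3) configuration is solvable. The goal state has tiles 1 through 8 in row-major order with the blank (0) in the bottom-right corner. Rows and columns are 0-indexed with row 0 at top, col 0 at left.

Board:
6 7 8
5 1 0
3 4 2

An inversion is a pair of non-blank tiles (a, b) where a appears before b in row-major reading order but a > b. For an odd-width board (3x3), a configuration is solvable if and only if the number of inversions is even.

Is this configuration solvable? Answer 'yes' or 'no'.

Answer: no

Derivation:
Inversions (pairs i<j in row-major order where tile[i] > tile[j] > 0): 21
21 is odd, so the puzzle is not solvable.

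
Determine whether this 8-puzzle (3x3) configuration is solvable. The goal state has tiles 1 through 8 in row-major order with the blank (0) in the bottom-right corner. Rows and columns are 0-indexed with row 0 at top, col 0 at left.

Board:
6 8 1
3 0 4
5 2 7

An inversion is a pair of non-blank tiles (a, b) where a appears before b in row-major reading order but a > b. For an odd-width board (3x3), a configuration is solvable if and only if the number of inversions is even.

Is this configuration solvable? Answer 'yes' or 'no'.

Answer: yes

Derivation:
Inversions (pairs i<j in row-major order where tile[i] > tile[j] > 0): 14
14 is even, so the puzzle is solvable.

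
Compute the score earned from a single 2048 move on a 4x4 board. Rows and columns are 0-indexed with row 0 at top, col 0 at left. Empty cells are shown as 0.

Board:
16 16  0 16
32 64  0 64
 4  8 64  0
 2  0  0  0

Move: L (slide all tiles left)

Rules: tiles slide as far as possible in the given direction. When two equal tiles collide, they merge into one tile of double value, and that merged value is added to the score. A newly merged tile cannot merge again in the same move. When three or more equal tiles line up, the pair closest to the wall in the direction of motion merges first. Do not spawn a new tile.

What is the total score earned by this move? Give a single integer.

Slide left:
row 0: [16, 16, 0, 16] -> [32, 16, 0, 0]  score +32 (running 32)
row 1: [32, 64, 0, 64] -> [32, 128, 0, 0]  score +128 (running 160)
row 2: [4, 8, 64, 0] -> [4, 8, 64, 0]  score +0 (running 160)
row 3: [2, 0, 0, 0] -> [2, 0, 0, 0]  score +0 (running 160)
Board after move:
 32  16   0   0
 32 128   0   0
  4   8  64   0
  2   0   0   0

Answer: 160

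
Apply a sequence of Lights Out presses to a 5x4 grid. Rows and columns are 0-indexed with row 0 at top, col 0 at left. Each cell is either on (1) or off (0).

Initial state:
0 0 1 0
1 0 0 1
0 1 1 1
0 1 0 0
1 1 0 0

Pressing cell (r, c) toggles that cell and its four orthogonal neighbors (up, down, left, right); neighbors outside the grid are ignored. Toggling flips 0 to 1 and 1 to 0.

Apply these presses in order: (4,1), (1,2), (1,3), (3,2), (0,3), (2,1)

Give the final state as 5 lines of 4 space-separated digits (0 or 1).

Answer: 0 0 1 0
1 0 0 0
1 0 0 0
0 0 1 1
0 0 0 0

Derivation:
After press 1 at (4,1):
0 0 1 0
1 0 0 1
0 1 1 1
0 0 0 0
0 0 1 0

After press 2 at (1,2):
0 0 0 0
1 1 1 0
0 1 0 1
0 0 0 0
0 0 1 0

After press 3 at (1,3):
0 0 0 1
1 1 0 1
0 1 0 0
0 0 0 0
0 0 1 0

After press 4 at (3,2):
0 0 0 1
1 1 0 1
0 1 1 0
0 1 1 1
0 0 0 0

After press 5 at (0,3):
0 0 1 0
1 1 0 0
0 1 1 0
0 1 1 1
0 0 0 0

After press 6 at (2,1):
0 0 1 0
1 0 0 0
1 0 0 0
0 0 1 1
0 0 0 0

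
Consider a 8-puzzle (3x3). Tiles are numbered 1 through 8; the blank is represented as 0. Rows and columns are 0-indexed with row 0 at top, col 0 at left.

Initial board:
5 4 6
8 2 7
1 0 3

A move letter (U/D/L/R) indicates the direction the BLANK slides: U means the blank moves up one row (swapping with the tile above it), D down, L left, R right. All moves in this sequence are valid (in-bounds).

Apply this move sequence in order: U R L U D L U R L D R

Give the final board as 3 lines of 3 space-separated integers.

Answer: 5 4 6
8 0 7
1 2 3

Derivation:
After move 1 (U):
5 4 6
8 0 7
1 2 3

After move 2 (R):
5 4 6
8 7 0
1 2 3

After move 3 (L):
5 4 6
8 0 7
1 2 3

After move 4 (U):
5 0 6
8 4 7
1 2 3

After move 5 (D):
5 4 6
8 0 7
1 2 3

After move 6 (L):
5 4 6
0 8 7
1 2 3

After move 7 (U):
0 4 6
5 8 7
1 2 3

After move 8 (R):
4 0 6
5 8 7
1 2 3

After move 9 (L):
0 4 6
5 8 7
1 2 3

After move 10 (D):
5 4 6
0 8 7
1 2 3

After move 11 (R):
5 4 6
8 0 7
1 2 3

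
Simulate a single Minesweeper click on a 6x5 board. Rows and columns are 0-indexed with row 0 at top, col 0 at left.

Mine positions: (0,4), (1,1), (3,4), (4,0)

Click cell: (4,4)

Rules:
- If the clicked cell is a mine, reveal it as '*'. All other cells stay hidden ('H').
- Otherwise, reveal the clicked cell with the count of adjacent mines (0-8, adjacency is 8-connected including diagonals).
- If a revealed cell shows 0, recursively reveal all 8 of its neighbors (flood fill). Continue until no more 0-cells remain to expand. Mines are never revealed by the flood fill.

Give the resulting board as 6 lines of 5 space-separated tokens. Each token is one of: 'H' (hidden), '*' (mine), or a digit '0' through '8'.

H H H H H
H H H H H
H H H H H
H H H H H
H H H H 1
H H H H H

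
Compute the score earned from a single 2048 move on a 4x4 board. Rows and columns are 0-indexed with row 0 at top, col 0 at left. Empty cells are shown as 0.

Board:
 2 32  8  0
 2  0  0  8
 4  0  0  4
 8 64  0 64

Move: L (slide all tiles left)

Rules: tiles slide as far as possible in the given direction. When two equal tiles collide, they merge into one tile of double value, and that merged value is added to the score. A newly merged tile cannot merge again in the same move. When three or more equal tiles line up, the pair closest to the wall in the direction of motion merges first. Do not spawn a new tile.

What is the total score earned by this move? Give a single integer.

Answer: 136

Derivation:
Slide left:
row 0: [2, 32, 8, 0] -> [2, 32, 8, 0]  score +0 (running 0)
row 1: [2, 0, 0, 8] -> [2, 8, 0, 0]  score +0 (running 0)
row 2: [4, 0, 0, 4] -> [8, 0, 0, 0]  score +8 (running 8)
row 3: [8, 64, 0, 64] -> [8, 128, 0, 0]  score +128 (running 136)
Board after move:
  2  32   8   0
  2   8   0   0
  8   0   0   0
  8 128   0   0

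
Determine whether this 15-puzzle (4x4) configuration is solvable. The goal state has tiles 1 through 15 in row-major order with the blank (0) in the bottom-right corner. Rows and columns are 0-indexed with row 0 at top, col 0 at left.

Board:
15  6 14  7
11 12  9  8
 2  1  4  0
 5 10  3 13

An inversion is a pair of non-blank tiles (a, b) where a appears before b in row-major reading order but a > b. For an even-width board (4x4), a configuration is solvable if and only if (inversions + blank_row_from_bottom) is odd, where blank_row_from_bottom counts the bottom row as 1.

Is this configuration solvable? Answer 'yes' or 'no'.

Answer: yes

Derivation:
Inversions: 67
Blank is in row 2 (0-indexed from top), which is row 2 counting from the bottom (bottom = 1).
67 + 2 = 69, which is odd, so the puzzle is solvable.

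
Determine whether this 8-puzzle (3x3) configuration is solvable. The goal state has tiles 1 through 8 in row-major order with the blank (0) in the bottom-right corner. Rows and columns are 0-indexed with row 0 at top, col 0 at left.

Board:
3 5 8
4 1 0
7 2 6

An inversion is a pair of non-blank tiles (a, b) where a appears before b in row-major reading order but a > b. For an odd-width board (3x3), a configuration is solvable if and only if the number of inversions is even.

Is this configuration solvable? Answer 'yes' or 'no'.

Answer: yes

Derivation:
Inversions (pairs i<j in row-major order where tile[i] > tile[j] > 0): 14
14 is even, so the puzzle is solvable.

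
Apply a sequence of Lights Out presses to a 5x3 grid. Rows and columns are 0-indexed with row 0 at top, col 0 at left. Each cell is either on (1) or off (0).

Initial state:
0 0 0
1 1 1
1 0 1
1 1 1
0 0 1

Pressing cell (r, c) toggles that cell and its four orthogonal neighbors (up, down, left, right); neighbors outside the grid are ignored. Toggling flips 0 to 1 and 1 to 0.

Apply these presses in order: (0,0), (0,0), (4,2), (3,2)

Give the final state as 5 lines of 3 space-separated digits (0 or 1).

After press 1 at (0,0):
1 1 0
0 1 1
1 0 1
1 1 1
0 0 1

After press 2 at (0,0):
0 0 0
1 1 1
1 0 1
1 1 1
0 0 1

After press 3 at (4,2):
0 0 0
1 1 1
1 0 1
1 1 0
0 1 0

After press 4 at (3,2):
0 0 0
1 1 1
1 0 0
1 0 1
0 1 1

Answer: 0 0 0
1 1 1
1 0 0
1 0 1
0 1 1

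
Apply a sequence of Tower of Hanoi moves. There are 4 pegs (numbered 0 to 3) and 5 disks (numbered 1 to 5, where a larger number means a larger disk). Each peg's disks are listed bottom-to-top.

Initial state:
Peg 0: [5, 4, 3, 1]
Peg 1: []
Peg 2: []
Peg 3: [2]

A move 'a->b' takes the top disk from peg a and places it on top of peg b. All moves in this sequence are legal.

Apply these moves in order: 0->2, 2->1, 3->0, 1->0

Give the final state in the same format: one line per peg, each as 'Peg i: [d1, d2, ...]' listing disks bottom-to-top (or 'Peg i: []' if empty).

Answer: Peg 0: [5, 4, 3, 2, 1]
Peg 1: []
Peg 2: []
Peg 3: []

Derivation:
After move 1 (0->2):
Peg 0: [5, 4, 3]
Peg 1: []
Peg 2: [1]
Peg 3: [2]

After move 2 (2->1):
Peg 0: [5, 4, 3]
Peg 1: [1]
Peg 2: []
Peg 3: [2]

After move 3 (3->0):
Peg 0: [5, 4, 3, 2]
Peg 1: [1]
Peg 2: []
Peg 3: []

After move 4 (1->0):
Peg 0: [5, 4, 3, 2, 1]
Peg 1: []
Peg 2: []
Peg 3: []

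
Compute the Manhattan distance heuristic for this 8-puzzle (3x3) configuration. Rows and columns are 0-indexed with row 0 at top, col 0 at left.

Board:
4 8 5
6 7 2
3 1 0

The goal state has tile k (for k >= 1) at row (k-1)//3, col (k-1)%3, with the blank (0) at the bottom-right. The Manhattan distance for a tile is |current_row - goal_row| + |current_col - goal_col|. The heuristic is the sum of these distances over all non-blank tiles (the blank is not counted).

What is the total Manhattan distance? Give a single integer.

Tile 4: (0,0)->(1,0) = 1
Tile 8: (0,1)->(2,1) = 2
Tile 5: (0,2)->(1,1) = 2
Tile 6: (1,0)->(1,2) = 2
Tile 7: (1,1)->(2,0) = 2
Tile 2: (1,2)->(0,1) = 2
Tile 3: (2,0)->(0,2) = 4
Tile 1: (2,1)->(0,0) = 3
Sum: 1 + 2 + 2 + 2 + 2 + 2 + 4 + 3 = 18

Answer: 18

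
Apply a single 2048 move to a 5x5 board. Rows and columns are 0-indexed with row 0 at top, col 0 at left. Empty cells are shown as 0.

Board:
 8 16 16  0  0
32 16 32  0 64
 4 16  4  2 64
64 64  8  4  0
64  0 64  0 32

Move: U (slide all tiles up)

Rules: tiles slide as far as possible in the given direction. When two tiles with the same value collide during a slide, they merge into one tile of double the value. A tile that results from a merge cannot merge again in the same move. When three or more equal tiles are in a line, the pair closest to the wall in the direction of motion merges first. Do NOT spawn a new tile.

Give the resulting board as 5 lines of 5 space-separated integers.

Answer:   8  32  16   2 128
 32  16  32   4  32
  4  64   4   0   0
128   0   8   0   0
  0   0  64   0   0

Derivation:
Slide up:
col 0: [8, 32, 4, 64, 64] -> [8, 32, 4, 128, 0]
col 1: [16, 16, 16, 64, 0] -> [32, 16, 64, 0, 0]
col 2: [16, 32, 4, 8, 64] -> [16, 32, 4, 8, 64]
col 3: [0, 0, 2, 4, 0] -> [2, 4, 0, 0, 0]
col 4: [0, 64, 64, 0, 32] -> [128, 32, 0, 0, 0]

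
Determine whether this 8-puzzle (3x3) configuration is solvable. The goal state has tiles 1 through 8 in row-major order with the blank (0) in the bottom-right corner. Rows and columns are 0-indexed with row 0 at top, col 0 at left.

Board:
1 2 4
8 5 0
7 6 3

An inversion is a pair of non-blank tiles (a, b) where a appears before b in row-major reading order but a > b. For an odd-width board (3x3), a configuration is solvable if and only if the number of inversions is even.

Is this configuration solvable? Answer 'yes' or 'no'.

Answer: no

Derivation:
Inversions (pairs i<j in row-major order where tile[i] > tile[j] > 0): 9
9 is odd, so the puzzle is not solvable.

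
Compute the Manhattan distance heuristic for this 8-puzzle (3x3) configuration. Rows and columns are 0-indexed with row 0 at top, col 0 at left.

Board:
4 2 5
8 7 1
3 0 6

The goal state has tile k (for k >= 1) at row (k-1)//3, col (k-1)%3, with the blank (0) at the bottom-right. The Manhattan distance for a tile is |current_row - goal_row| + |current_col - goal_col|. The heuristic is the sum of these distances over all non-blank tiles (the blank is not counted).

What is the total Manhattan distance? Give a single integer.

Answer: 15

Derivation:
Tile 4: (0,0)->(1,0) = 1
Tile 2: (0,1)->(0,1) = 0
Tile 5: (0,2)->(1,1) = 2
Tile 8: (1,0)->(2,1) = 2
Tile 7: (1,1)->(2,0) = 2
Tile 1: (1,2)->(0,0) = 3
Tile 3: (2,0)->(0,2) = 4
Tile 6: (2,2)->(1,2) = 1
Sum: 1 + 0 + 2 + 2 + 2 + 3 + 4 + 1 = 15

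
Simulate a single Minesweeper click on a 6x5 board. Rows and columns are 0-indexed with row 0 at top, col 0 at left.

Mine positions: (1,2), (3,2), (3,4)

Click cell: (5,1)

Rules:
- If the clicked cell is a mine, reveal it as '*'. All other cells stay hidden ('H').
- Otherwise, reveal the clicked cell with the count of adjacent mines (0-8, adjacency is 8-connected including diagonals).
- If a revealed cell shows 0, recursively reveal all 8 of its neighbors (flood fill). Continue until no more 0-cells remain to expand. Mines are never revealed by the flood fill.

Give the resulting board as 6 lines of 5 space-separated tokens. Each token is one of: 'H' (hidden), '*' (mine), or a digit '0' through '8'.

0 1 H H H
0 1 H H H
0 2 H H H
0 1 H H H
0 1 1 2 1
0 0 0 0 0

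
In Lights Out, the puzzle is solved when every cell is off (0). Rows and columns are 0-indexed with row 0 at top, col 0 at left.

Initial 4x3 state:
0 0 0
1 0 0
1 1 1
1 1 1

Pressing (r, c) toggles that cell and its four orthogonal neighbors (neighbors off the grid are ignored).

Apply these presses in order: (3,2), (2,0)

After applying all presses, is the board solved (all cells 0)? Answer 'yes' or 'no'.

After press 1 at (3,2):
0 0 0
1 0 0
1 1 0
1 0 0

After press 2 at (2,0):
0 0 0
0 0 0
0 0 0
0 0 0

Lights still on: 0

Answer: yes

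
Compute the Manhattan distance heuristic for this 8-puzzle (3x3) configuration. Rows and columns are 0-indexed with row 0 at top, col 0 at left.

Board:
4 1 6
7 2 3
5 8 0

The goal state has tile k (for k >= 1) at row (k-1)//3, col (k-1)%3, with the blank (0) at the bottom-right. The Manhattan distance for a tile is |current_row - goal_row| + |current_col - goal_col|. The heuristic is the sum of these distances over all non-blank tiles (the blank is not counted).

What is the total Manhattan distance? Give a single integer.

Tile 4: at (0,0), goal (1,0), distance |0-1|+|0-0| = 1
Tile 1: at (0,1), goal (0,0), distance |0-0|+|1-0| = 1
Tile 6: at (0,2), goal (1,2), distance |0-1|+|2-2| = 1
Tile 7: at (1,0), goal (2,0), distance |1-2|+|0-0| = 1
Tile 2: at (1,1), goal (0,1), distance |1-0|+|1-1| = 1
Tile 3: at (1,2), goal (0,2), distance |1-0|+|2-2| = 1
Tile 5: at (2,0), goal (1,1), distance |2-1|+|0-1| = 2
Tile 8: at (2,1), goal (2,1), distance |2-2|+|1-1| = 0
Sum: 1 + 1 + 1 + 1 + 1 + 1 + 2 + 0 = 8

Answer: 8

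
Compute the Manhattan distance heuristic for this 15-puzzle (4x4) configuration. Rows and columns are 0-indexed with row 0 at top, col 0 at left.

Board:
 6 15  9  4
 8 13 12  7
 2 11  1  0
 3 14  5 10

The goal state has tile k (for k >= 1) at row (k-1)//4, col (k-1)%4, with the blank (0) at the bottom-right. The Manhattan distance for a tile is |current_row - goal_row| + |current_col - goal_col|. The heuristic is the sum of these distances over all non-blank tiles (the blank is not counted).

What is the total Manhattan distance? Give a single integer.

Answer: 39

Derivation:
Tile 6: (0,0)->(1,1) = 2
Tile 15: (0,1)->(3,2) = 4
Tile 9: (0,2)->(2,0) = 4
Tile 4: (0,3)->(0,3) = 0
Tile 8: (1,0)->(1,3) = 3
Tile 13: (1,1)->(3,0) = 3
Tile 12: (1,2)->(2,3) = 2
Tile 7: (1,3)->(1,2) = 1
Tile 2: (2,0)->(0,1) = 3
Tile 11: (2,1)->(2,2) = 1
Tile 1: (2,2)->(0,0) = 4
Tile 3: (3,0)->(0,2) = 5
Tile 14: (3,1)->(3,1) = 0
Tile 5: (3,2)->(1,0) = 4
Tile 10: (3,3)->(2,1) = 3
Sum: 2 + 4 + 4 + 0 + 3 + 3 + 2 + 1 + 3 + 1 + 4 + 5 + 0 + 4 + 3 = 39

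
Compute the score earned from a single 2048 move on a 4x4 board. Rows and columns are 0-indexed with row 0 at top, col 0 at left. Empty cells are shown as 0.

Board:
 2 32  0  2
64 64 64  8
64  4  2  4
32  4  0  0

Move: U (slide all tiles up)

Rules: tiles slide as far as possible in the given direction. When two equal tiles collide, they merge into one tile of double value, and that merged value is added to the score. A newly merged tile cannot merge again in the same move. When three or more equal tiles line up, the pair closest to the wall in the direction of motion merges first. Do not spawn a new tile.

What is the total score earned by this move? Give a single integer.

Slide up:
col 0: [2, 64, 64, 32] -> [2, 128, 32, 0]  score +128 (running 128)
col 1: [32, 64, 4, 4] -> [32, 64, 8, 0]  score +8 (running 136)
col 2: [0, 64, 2, 0] -> [64, 2, 0, 0]  score +0 (running 136)
col 3: [2, 8, 4, 0] -> [2, 8, 4, 0]  score +0 (running 136)
Board after move:
  2  32  64   2
128  64   2   8
 32   8   0   4
  0   0   0   0

Answer: 136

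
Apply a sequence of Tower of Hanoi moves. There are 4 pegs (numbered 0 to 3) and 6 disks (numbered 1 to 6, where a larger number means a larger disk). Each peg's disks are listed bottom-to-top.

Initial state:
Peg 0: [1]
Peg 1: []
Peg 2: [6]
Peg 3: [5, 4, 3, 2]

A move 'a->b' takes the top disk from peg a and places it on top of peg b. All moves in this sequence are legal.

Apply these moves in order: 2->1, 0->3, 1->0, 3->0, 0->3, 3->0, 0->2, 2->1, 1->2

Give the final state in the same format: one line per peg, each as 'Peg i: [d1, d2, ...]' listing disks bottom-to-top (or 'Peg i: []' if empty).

Answer: Peg 0: [6]
Peg 1: []
Peg 2: [1]
Peg 3: [5, 4, 3, 2]

Derivation:
After move 1 (2->1):
Peg 0: [1]
Peg 1: [6]
Peg 2: []
Peg 3: [5, 4, 3, 2]

After move 2 (0->3):
Peg 0: []
Peg 1: [6]
Peg 2: []
Peg 3: [5, 4, 3, 2, 1]

After move 3 (1->0):
Peg 0: [6]
Peg 1: []
Peg 2: []
Peg 3: [5, 4, 3, 2, 1]

After move 4 (3->0):
Peg 0: [6, 1]
Peg 1: []
Peg 2: []
Peg 3: [5, 4, 3, 2]

After move 5 (0->3):
Peg 0: [6]
Peg 1: []
Peg 2: []
Peg 3: [5, 4, 3, 2, 1]

After move 6 (3->0):
Peg 0: [6, 1]
Peg 1: []
Peg 2: []
Peg 3: [5, 4, 3, 2]

After move 7 (0->2):
Peg 0: [6]
Peg 1: []
Peg 2: [1]
Peg 3: [5, 4, 3, 2]

After move 8 (2->1):
Peg 0: [6]
Peg 1: [1]
Peg 2: []
Peg 3: [5, 4, 3, 2]

After move 9 (1->2):
Peg 0: [6]
Peg 1: []
Peg 2: [1]
Peg 3: [5, 4, 3, 2]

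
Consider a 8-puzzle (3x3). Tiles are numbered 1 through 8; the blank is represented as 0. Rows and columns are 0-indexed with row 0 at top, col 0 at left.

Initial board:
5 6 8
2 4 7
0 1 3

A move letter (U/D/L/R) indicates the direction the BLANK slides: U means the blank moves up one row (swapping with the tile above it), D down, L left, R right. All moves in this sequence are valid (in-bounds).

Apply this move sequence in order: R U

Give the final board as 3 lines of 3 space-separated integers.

After move 1 (R):
5 6 8
2 4 7
1 0 3

After move 2 (U):
5 6 8
2 0 7
1 4 3

Answer: 5 6 8
2 0 7
1 4 3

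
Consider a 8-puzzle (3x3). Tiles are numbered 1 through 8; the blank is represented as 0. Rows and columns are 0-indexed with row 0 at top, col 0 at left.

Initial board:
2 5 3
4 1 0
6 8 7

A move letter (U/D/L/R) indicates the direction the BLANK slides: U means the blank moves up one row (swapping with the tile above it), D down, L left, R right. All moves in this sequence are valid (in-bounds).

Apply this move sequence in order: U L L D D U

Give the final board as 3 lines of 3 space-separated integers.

Answer: 4 2 5
0 1 3
6 8 7

Derivation:
After move 1 (U):
2 5 0
4 1 3
6 8 7

After move 2 (L):
2 0 5
4 1 3
6 8 7

After move 3 (L):
0 2 5
4 1 3
6 8 7

After move 4 (D):
4 2 5
0 1 3
6 8 7

After move 5 (D):
4 2 5
6 1 3
0 8 7

After move 6 (U):
4 2 5
0 1 3
6 8 7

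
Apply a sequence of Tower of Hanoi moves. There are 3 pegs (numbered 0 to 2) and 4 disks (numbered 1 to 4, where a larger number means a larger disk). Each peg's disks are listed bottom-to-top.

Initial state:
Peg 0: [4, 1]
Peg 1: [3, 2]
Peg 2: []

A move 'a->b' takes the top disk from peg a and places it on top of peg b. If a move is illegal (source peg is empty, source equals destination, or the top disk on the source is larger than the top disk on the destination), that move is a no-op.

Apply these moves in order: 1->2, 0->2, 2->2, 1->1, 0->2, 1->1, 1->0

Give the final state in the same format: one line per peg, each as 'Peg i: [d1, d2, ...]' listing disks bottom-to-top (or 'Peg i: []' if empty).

Answer: Peg 0: [4, 3]
Peg 1: []
Peg 2: [2, 1]

Derivation:
After move 1 (1->2):
Peg 0: [4, 1]
Peg 1: [3]
Peg 2: [2]

After move 2 (0->2):
Peg 0: [4]
Peg 1: [3]
Peg 2: [2, 1]

After move 3 (2->2):
Peg 0: [4]
Peg 1: [3]
Peg 2: [2, 1]

After move 4 (1->1):
Peg 0: [4]
Peg 1: [3]
Peg 2: [2, 1]

After move 5 (0->2):
Peg 0: [4]
Peg 1: [3]
Peg 2: [2, 1]

After move 6 (1->1):
Peg 0: [4]
Peg 1: [3]
Peg 2: [2, 1]

After move 7 (1->0):
Peg 0: [4, 3]
Peg 1: []
Peg 2: [2, 1]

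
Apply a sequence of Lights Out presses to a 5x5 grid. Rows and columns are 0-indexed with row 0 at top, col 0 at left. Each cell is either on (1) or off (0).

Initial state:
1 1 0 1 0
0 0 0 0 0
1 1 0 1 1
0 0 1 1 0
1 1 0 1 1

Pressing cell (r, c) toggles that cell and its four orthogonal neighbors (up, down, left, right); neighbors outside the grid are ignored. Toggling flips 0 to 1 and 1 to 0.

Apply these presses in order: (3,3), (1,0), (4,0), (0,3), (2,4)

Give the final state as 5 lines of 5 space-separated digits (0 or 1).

Answer: 0 1 1 0 1
1 1 0 1 1
0 1 0 1 0
1 0 0 0 0
0 0 0 0 1

Derivation:
After press 1 at (3,3):
1 1 0 1 0
0 0 0 0 0
1 1 0 0 1
0 0 0 0 1
1 1 0 0 1

After press 2 at (1,0):
0 1 0 1 0
1 1 0 0 0
0 1 0 0 1
0 0 0 0 1
1 1 0 0 1

After press 3 at (4,0):
0 1 0 1 0
1 1 0 0 0
0 1 0 0 1
1 0 0 0 1
0 0 0 0 1

After press 4 at (0,3):
0 1 1 0 1
1 1 0 1 0
0 1 0 0 1
1 0 0 0 1
0 0 0 0 1

After press 5 at (2,4):
0 1 1 0 1
1 1 0 1 1
0 1 0 1 0
1 0 0 0 0
0 0 0 0 1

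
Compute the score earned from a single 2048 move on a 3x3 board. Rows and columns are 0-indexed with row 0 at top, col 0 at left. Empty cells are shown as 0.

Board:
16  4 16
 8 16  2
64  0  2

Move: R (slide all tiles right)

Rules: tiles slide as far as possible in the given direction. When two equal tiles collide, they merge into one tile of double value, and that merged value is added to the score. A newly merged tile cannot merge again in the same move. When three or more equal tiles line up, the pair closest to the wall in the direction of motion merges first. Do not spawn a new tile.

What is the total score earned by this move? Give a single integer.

Slide right:
row 0: [16, 4, 16] -> [16, 4, 16]  score +0 (running 0)
row 1: [8, 16, 2] -> [8, 16, 2]  score +0 (running 0)
row 2: [64, 0, 2] -> [0, 64, 2]  score +0 (running 0)
Board after move:
16  4 16
 8 16  2
 0 64  2

Answer: 0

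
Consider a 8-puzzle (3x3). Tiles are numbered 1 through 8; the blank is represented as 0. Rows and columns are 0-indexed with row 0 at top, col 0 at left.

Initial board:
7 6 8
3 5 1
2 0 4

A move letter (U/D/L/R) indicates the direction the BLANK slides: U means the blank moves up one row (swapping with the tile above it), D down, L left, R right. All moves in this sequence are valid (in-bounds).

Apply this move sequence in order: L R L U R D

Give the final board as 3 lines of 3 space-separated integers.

After move 1 (L):
7 6 8
3 5 1
0 2 4

After move 2 (R):
7 6 8
3 5 1
2 0 4

After move 3 (L):
7 6 8
3 5 1
0 2 4

After move 4 (U):
7 6 8
0 5 1
3 2 4

After move 5 (R):
7 6 8
5 0 1
3 2 4

After move 6 (D):
7 6 8
5 2 1
3 0 4

Answer: 7 6 8
5 2 1
3 0 4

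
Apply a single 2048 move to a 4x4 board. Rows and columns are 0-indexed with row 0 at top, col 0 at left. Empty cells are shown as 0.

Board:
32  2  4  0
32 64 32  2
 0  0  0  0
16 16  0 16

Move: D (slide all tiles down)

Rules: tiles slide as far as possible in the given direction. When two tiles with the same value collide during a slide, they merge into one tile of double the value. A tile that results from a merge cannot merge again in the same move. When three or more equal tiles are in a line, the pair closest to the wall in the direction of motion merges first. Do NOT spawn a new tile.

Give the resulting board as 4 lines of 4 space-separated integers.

Slide down:
col 0: [32, 32, 0, 16] -> [0, 0, 64, 16]
col 1: [2, 64, 0, 16] -> [0, 2, 64, 16]
col 2: [4, 32, 0, 0] -> [0, 0, 4, 32]
col 3: [0, 2, 0, 16] -> [0, 0, 2, 16]

Answer:  0  0  0  0
 0  2  0  0
64 64  4  2
16 16 32 16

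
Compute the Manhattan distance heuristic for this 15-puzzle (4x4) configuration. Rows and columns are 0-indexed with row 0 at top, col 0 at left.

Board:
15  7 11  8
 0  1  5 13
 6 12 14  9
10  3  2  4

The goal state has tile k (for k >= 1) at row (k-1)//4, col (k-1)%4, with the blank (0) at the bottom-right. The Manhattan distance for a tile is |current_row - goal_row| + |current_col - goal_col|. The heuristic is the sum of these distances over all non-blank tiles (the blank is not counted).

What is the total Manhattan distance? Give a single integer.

Answer: 41

Derivation:
Tile 15: (0,0)->(3,2) = 5
Tile 7: (0,1)->(1,2) = 2
Tile 11: (0,2)->(2,2) = 2
Tile 8: (0,3)->(1,3) = 1
Tile 1: (1,1)->(0,0) = 2
Tile 5: (1,2)->(1,0) = 2
Tile 13: (1,3)->(3,0) = 5
Tile 6: (2,0)->(1,1) = 2
Tile 12: (2,1)->(2,3) = 2
Tile 14: (2,2)->(3,1) = 2
Tile 9: (2,3)->(2,0) = 3
Tile 10: (3,0)->(2,1) = 2
Tile 3: (3,1)->(0,2) = 4
Tile 2: (3,2)->(0,1) = 4
Tile 4: (3,3)->(0,3) = 3
Sum: 5 + 2 + 2 + 1 + 2 + 2 + 5 + 2 + 2 + 2 + 3 + 2 + 4 + 4 + 3 = 41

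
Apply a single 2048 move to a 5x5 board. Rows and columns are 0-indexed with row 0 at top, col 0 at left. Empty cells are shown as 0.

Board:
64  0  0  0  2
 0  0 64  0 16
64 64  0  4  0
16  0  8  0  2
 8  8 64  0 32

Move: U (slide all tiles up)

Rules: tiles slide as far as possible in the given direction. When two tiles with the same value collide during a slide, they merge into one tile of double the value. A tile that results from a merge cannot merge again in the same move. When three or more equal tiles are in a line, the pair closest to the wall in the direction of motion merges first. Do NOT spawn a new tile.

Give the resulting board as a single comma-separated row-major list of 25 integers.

Answer: 128, 64, 64, 4, 2, 16, 8, 8, 0, 16, 8, 0, 64, 0, 2, 0, 0, 0, 0, 32, 0, 0, 0, 0, 0

Derivation:
Slide up:
col 0: [64, 0, 64, 16, 8] -> [128, 16, 8, 0, 0]
col 1: [0, 0, 64, 0, 8] -> [64, 8, 0, 0, 0]
col 2: [0, 64, 0, 8, 64] -> [64, 8, 64, 0, 0]
col 3: [0, 0, 4, 0, 0] -> [4, 0, 0, 0, 0]
col 4: [2, 16, 0, 2, 32] -> [2, 16, 2, 32, 0]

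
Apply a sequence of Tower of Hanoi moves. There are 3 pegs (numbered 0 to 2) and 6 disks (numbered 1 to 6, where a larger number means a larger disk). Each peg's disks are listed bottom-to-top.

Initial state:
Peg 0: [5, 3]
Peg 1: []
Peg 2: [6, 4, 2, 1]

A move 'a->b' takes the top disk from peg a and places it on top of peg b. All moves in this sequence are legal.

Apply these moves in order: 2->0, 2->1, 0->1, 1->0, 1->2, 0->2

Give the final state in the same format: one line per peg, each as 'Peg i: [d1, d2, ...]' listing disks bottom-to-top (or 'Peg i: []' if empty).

Answer: Peg 0: [5, 3]
Peg 1: []
Peg 2: [6, 4, 2, 1]

Derivation:
After move 1 (2->0):
Peg 0: [5, 3, 1]
Peg 1: []
Peg 2: [6, 4, 2]

After move 2 (2->1):
Peg 0: [5, 3, 1]
Peg 1: [2]
Peg 2: [6, 4]

After move 3 (0->1):
Peg 0: [5, 3]
Peg 1: [2, 1]
Peg 2: [6, 4]

After move 4 (1->0):
Peg 0: [5, 3, 1]
Peg 1: [2]
Peg 2: [6, 4]

After move 5 (1->2):
Peg 0: [5, 3, 1]
Peg 1: []
Peg 2: [6, 4, 2]

After move 6 (0->2):
Peg 0: [5, 3]
Peg 1: []
Peg 2: [6, 4, 2, 1]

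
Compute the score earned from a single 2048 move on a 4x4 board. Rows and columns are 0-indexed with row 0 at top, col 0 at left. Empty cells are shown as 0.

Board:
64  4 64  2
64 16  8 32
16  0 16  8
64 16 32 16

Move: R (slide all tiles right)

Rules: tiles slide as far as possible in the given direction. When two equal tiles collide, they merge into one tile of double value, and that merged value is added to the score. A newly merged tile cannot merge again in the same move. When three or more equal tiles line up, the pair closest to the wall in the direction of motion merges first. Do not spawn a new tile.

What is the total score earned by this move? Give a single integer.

Answer: 32

Derivation:
Slide right:
row 0: [64, 4, 64, 2] -> [64, 4, 64, 2]  score +0 (running 0)
row 1: [64, 16, 8, 32] -> [64, 16, 8, 32]  score +0 (running 0)
row 2: [16, 0, 16, 8] -> [0, 0, 32, 8]  score +32 (running 32)
row 3: [64, 16, 32, 16] -> [64, 16, 32, 16]  score +0 (running 32)
Board after move:
64  4 64  2
64 16  8 32
 0  0 32  8
64 16 32 16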